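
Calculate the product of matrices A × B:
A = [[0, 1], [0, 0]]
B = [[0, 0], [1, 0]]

Matrix multiplication:
C[0][0] = 0×0 + 1×1 = 1
C[0][1] = 0×0 + 1×0 = 0
C[1][0] = 0×0 + 0×1 = 0
C[1][1] = 0×0 + 0×0 = 0
Result: [[1, 0], [0, 0]]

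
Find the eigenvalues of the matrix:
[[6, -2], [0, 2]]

Characteristic equation: det(A - λI) = 0
λ² - (trace)λ + (det) = 0
trace = 6 + 2 = 8, det = (6)(2) - (-2)(0) = 12
λ² - (8)λ + (12) = 0
λ = (8 ± √((8)² - 4·(12))) / 2 = (8 ± √16) / 2
Solving: λ = 2, 6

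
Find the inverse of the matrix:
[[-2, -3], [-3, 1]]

For [[a,b],[c,d]], inverse = (1/det)·[[d,-b],[-c,a]]
det = (-2)(1) - (-3)(-3) = -2 - 9 = -11
Inverse = (1/-11)·[[1, 3], [3, -2]]
= [[-1/11, -3/11], [-3/11, 2/11]]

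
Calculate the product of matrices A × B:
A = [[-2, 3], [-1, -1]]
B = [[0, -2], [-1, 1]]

Matrix multiplication:
C[0][0] = -2×0 + 3×-1 = -3
C[0][1] = -2×-2 + 3×1 = 7
C[1][0] = -1×0 + -1×-1 = 1
C[1][1] = -1×-2 + -1×1 = 1
Result: [[-3, 7], [1, 1]]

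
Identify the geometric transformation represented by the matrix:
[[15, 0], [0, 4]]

This matrix represents: non-uniform scaling by sx = 15, sy = 4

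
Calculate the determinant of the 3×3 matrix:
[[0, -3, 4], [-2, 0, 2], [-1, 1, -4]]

Expansion along first row:
det = 0·det([[0,2],[1,-4]]) - -3·det([[-2,2],[-1,-4]]) + 4·det([[-2,0],[-1,1]])
    = 0·(0·-4 - 2·1) - -3·(-2·-4 - 2·-1) + 4·(-2·1 - 0·-1)
    = 0·-2 - -3·10 + 4·-2
    = 0 + 30 + -8 = 22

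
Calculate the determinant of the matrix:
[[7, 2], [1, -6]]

For a 2×2 matrix [[a, b], [c, d]], det = ad - bc
det = (7)(-6) - (2)(1) = -42 - 2 = -44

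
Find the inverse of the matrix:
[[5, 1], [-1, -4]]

For [[a,b],[c,d]], inverse = (1/det)·[[d,-b],[-c,a]]
det = (5)(-4) - (1)(-1) = -20 - -1 = -19
Inverse = (1/-19)·[[-4, -1], [1, 5]]
= [[4/19, 1/19], [-1/19, -5/19]]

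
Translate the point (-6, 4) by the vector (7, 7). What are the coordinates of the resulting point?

Translation by (7, 7) (homogeneous matrix [[1, 0, 7], [0, 1, 7], [0, 0, 1]]):
x' = -6 + 7 = 1
y' = 4 + 7 = 11
Result: (1, 11)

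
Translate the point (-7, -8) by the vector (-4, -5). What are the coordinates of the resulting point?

Translation by (-4, -5) (homogeneous matrix [[1, 0, -4], [0, 1, -5], [0, 0, 1]]):
x' = -7 + -4 = -11
y' = -8 + -5 = -13
Result: (-11, -13)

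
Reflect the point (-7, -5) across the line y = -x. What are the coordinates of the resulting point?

Reflection across line y = -x: (-7, -5) → (5, 7)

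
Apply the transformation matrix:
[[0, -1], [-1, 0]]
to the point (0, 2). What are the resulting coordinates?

Matrix multiplication:
[[0, -1], [-1, 0]] × [0, 2]ᵀ
= [(0)(0) + (-1)(2), (-1)(0) + (0)(2)]ᵀ
= [-2, 0]ᵀ
Result: (-2, 0)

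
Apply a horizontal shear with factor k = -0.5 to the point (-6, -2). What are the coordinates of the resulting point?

Shear matrix for horizontal shear with factor k = -0.5:
[[1, -0.50], [0, 1]]
Result: (-6, -2) → (-5, -2)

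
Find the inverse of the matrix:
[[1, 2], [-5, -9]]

For [[a,b],[c,d]], inverse = (1/det)·[[d,-b],[-c,a]]
det = (1)(-9) - (2)(-5) = -9 - -10 = 1
Inverse = [[-9, -2], [5, 1]]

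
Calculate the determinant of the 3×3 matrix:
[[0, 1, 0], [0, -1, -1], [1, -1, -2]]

Expansion along first row:
det = 0·det([[-1,-1],[-1,-2]]) - 1·det([[0,-1],[1,-2]]) + 0·det([[0,-1],[1,-1]])
    = 0·(-1·-2 - -1·-1) - 1·(0·-2 - -1·1) + 0·(0·-1 - -1·1)
    = 0·1 - 1·1 + 0·1
    = 0 + -1 + 0 = -1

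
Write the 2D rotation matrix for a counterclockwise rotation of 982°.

Rotation matrix formula: [[cos θ, -sin θ], [sin θ, cos θ]]
For θ = 982°:
cos(982°) = -0.1392
sin(982°) = -0.9903
Result: [[-0.1392, 0.9903], [-0.9903, -0.1392]]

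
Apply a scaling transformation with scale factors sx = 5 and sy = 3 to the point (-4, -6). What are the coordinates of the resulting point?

Scaling matrix:
[[5, 0], [0, 3]]
Result: (-4 × 5, -6 × 3) = (-20, -18)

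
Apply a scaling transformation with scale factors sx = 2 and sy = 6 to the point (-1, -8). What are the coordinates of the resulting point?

Scaling matrix:
[[2, 0], [0, 6]]
Result: (-1 × 2, -8 × 6) = (-2, -48)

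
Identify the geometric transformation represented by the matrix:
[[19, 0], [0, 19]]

This matrix represents: uniform scaling by factor 19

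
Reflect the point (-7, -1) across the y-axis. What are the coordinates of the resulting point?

Reflection across y-axis: (-7, -1) → (7, -1)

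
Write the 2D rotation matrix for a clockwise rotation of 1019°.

Rotation matrix formula: [[cos θ, -sin θ], [sin θ, cos θ]]
A clockwise rotation by 1019° is equivalent to a counterclockwise rotation by -1019°.
For θ = -1019°:
cos(-1019°) = 0.4848
sin(-1019°) = 0.8746
Result: [[0.4848, -0.8746], [0.8746, 0.4848]]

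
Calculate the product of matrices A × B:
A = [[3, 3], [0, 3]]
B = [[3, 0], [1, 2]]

Matrix multiplication:
C[0][0] = 3×3 + 3×1 = 12
C[0][1] = 3×0 + 3×2 = 6
C[1][0] = 0×3 + 3×1 = 3
C[1][1] = 0×0 + 3×2 = 6
Result: [[12, 6], [3, 6]]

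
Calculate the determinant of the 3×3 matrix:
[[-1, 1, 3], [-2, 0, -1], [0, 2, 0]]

Expansion along first row:
det = -1·det([[0,-1],[2,0]]) - 1·det([[-2,-1],[0,0]]) + 3·det([[-2,0],[0,2]])
    = -1·(0·0 - -1·2) - 1·(-2·0 - -1·0) + 3·(-2·2 - 0·0)
    = -1·2 - 1·0 + 3·-4
    = -2 + 0 + -12 = -14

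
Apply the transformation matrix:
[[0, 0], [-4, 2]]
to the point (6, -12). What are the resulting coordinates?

Matrix multiplication:
[[0, 0], [-4, 2]] × [6, -12]ᵀ
= [(0)(6) + (0)(-12), (-4)(6) + (2)(-12)]ᵀ
= [0, -48]ᵀ
Result: (0, -48)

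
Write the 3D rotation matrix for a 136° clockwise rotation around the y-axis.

Rotation matrix for clockwise 136° around y-axis:
A clockwise rotation by 136° is a counterclockwise rotation by -136°.
cos(-136°) = -0.7193, sin(-136°) = -0.6947
Result: [[-0.7193, 0, -0.6947], [0, 1, 0], [0.6947, 0, -0.7193]]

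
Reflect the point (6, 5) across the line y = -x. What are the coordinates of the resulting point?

Reflection across line y = -x: (6, 5) → (-5, -6)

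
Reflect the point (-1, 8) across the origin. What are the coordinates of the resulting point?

Reflection across origin: (-1, 8) → (1, -8)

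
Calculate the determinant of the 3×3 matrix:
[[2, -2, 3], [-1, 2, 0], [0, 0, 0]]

Expansion along first row:
det = 2·det([[2,0],[0,0]]) - -2·det([[-1,0],[0,0]]) + 3·det([[-1,2],[0,0]])
    = 2·(2·0 - 0·0) - -2·(-1·0 - 0·0) + 3·(-1·0 - 2·0)
    = 2·0 - -2·0 + 3·0
    = 0 + 0 + 0 = 0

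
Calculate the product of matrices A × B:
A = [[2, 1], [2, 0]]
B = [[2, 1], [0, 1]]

Matrix multiplication:
C[0][0] = 2×2 + 1×0 = 4
C[0][1] = 2×1 + 1×1 = 3
C[1][0] = 2×2 + 0×0 = 4
C[1][1] = 2×1 + 0×1 = 2
Result: [[4, 3], [4, 2]]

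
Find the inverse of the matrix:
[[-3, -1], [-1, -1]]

For [[a,b],[c,d]], inverse = (1/det)·[[d,-b],[-c,a]]
det = (-3)(-1) - (-1)(-1) = 3 - 1 = 2
Inverse = (1/2)·[[-1, 1], [1, -3]]
= [[-1/2, 1/2], [1/2, -3/2]]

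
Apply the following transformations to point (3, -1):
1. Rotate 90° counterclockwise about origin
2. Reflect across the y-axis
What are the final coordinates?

Step 1: Rotate 90° → (1, 3)
Step 2: Reflect across y-axis → (-1, 3)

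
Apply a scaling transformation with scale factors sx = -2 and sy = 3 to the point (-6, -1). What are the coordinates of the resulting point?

Scaling matrix:
[[-2, 0], [0, 3]]
Result: (-6 × -2, -1 × 3) = (12, -3)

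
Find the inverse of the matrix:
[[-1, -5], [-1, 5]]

For [[a,b],[c,d]], inverse = (1/det)·[[d,-b],[-c,a]]
det = (-1)(5) - (-5)(-1) = -5 - 5 = -10
Inverse = (1/-10)·[[5, 5], [1, -1]]
= [[-1/2, -1/2], [-1/10, 1/10]]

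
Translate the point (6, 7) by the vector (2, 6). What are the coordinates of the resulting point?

Translation by (2, 6) (homogeneous matrix [[1, 0, 2], [0, 1, 6], [0, 0, 1]]):
x' = 6 + 2 = 8
y' = 7 + 6 = 13
Result: (8, 13)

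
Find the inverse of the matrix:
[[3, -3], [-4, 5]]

For [[a,b],[c,d]], inverse = (1/det)·[[d,-b],[-c,a]]
det = (3)(5) - (-3)(-4) = 15 - 12 = 3
Inverse = (1/3)·[[5, 3], [4, 3]]
= [[5/3, 1], [4/3, 1]]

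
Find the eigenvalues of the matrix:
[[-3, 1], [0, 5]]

Characteristic equation: det(A - λI) = 0
λ² - (trace)λ + (det) = 0
trace = -3 + 5 = 2, det = (-3)(5) - (1)(0) = -15
λ² - (2)λ + (-15) = 0
λ = (2 ± √((2)² - 4·(-15))) / 2 = (2 ± √64) / 2
Solving: λ = -3, 5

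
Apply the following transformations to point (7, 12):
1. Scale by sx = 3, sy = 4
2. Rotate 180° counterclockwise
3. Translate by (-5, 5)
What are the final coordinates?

Step 1: Scale → (21, 48)
Step 2: Rotate 180° → (-21, -48)
Step 3: Translate → (-26, -43)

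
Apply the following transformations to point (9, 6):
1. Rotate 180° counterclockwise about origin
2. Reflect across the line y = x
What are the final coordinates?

Step 1: Rotate 180° → (-9, -6)
Step 2: Reflect across line y = x → (-6, -9)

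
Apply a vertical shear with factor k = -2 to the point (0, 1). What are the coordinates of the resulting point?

Shear matrix for vertical shear with factor k = -2:
[[1, 0], [-2, 1]]
Result: (0, 1) → (0, 1)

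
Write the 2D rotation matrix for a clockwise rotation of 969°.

Rotation matrix formula: [[cos θ, -sin θ], [sin θ, cos θ]]
A clockwise rotation by 969° is equivalent to a counterclockwise rotation by -969°.
For θ = -969°:
cos(-969°) = -0.3584
sin(-969°) = 0.9336
Result: [[-0.3584, -0.9336], [0.9336, -0.3584]]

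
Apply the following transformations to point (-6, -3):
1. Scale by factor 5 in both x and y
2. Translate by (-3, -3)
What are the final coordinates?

Step 1: Scale (-6, -3) by 5 → (-30, -15)
Step 2: Translate by (-3, -3) → (-33, -18)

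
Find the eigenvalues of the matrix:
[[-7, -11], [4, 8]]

Characteristic equation: det(A - λI) = 0
λ² - (trace)λ + (det) = 0
trace = -7 + 8 = 1, det = (-7)(8) - (-11)(4) = -12
λ² - (1)λ + (-12) = 0
λ = (1 ± √((1)² - 4·(-12))) / 2 = (1 ± √49) / 2
Solving: λ = -3, 4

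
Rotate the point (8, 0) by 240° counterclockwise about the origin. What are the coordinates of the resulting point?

Rotation matrix for 240°: [[cos 240°, -sin 240°], [sin 240°, cos 240°]] ≈ [[-0.500000, 0.866025], [-0.866025, -0.500000]]
[[-0.500000, 0.866025], [-0.866025, -0.500000]] × [8, 0]ᵀ ≈ [-4, -6.9282]ᵀ
Result: (-4, -6.9282)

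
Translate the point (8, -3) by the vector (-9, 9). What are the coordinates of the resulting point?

Translation by (-9, 9) (homogeneous matrix [[1, 0, -9], [0, 1, 9], [0, 0, 1]]):
x' = 8 + -9 = -1
y' = -3 + 9 = 6
Result: (-1, 6)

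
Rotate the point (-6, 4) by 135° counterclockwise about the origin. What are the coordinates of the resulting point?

Rotation matrix for 135°: [[cos 135°, -sin 135°], [sin 135°, cos 135°]] ≈ [[-0.707107, -0.707107], [0.707107, -0.707107]]
[[-0.707107, -0.707107], [0.707107, -0.707107]] × [-6, 4]ᵀ ≈ [1.4142, -7.0711]ᵀ
Result: (1.4142, -7.0711)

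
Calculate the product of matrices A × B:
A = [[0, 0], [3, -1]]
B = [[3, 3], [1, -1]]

Matrix multiplication:
C[0][0] = 0×3 + 0×1 = 0
C[0][1] = 0×3 + 0×-1 = 0
C[1][0] = 3×3 + -1×1 = 8
C[1][1] = 3×3 + -1×-1 = 10
Result: [[0, 0], [8, 10]]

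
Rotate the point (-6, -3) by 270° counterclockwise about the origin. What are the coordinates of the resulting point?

Rotation matrix for 270°: [[cos 270°, -sin 270°], [sin 270°, cos 270°]] = [[0, 1], [-1, 0]]
[[0, 1], [-1, 0]] × [-6, -3]ᵀ = [-3, 6]ᵀ
Result: (-3, 6)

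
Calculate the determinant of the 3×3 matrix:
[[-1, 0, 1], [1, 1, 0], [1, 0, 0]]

Expansion along first row:
det = -1·det([[1,0],[0,0]]) - 0·det([[1,0],[1,0]]) + 1·det([[1,1],[1,0]])
    = -1·(1·0 - 0·0) - 0·(1·0 - 0·1) + 1·(1·0 - 1·1)
    = -1·0 - 0·0 + 1·-1
    = 0 + 0 + -1 = -1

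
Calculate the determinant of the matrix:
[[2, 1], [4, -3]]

For a 2×2 matrix [[a, b], [c, d]], det = ad - bc
det = (2)(-3) - (1)(4) = -6 - 4 = -10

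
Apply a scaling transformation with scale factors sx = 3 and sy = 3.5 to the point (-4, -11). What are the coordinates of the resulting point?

Scaling matrix:
[[3, 0], [0, 3.50]]
Result: (-4 × 3, -11 × 3.5) = (-12, -38.5)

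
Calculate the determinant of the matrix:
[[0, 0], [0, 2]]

For a 2×2 matrix [[a, b], [c, d]], det = ad - bc
det = (0)(2) - (0)(0) = 0 - 0 = 0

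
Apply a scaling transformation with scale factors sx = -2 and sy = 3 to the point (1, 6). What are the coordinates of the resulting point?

Scaling matrix:
[[-2, 0], [0, 3]]
Result: (1 × -2, 6 × 3) = (-2, 18)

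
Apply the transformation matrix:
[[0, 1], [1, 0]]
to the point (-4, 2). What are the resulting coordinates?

Matrix multiplication:
[[0, 1], [1, 0]] × [-4, 2]ᵀ
= [(0)(-4) + (1)(2), (1)(-4) + (0)(2)]ᵀ
= [2, -4]ᵀ
Result: (2, -4)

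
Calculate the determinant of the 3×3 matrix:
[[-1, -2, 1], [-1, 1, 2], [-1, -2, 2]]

Expansion along first row:
det = -1·det([[1,2],[-2,2]]) - -2·det([[-1,2],[-1,2]]) + 1·det([[-1,1],[-1,-2]])
    = -1·(1·2 - 2·-2) - -2·(-1·2 - 2·-1) + 1·(-1·-2 - 1·-1)
    = -1·6 - -2·0 + 1·3
    = -6 + 0 + 3 = -3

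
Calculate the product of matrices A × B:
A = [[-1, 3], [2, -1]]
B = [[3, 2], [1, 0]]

Matrix multiplication:
C[0][0] = -1×3 + 3×1 = 0
C[0][1] = -1×2 + 3×0 = -2
C[1][0] = 2×3 + -1×1 = 5
C[1][1] = 2×2 + -1×0 = 4
Result: [[0, -2], [5, 4]]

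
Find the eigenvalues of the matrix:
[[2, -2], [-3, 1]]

Characteristic equation: det(A - λI) = 0
λ² - (trace)λ + (det) = 0
trace = 2 + 1 = 3, det = (2)(1) - (-2)(-3) = -4
λ² - (3)λ + (-4) = 0
λ = (3 ± √((3)² - 4·(-4))) / 2 = (3 ± √25) / 2
Solving: λ = -1, 4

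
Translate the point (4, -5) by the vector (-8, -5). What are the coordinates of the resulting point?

Translation by (-8, -5) (homogeneous matrix [[1, 0, -8], [0, 1, -5], [0, 0, 1]]):
x' = 4 + -8 = -4
y' = -5 + -5 = -10
Result: (-4, -10)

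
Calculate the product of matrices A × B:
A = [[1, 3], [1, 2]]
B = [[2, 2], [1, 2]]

Matrix multiplication:
C[0][0] = 1×2 + 3×1 = 5
C[0][1] = 1×2 + 3×2 = 8
C[1][0] = 1×2 + 2×1 = 4
C[1][1] = 1×2 + 2×2 = 6
Result: [[5, 8], [4, 6]]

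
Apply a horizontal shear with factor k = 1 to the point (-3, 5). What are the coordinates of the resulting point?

Shear matrix for horizontal shear with factor k = 1:
[[1, 1], [0, 1]]
Result: (-3, 5) → (2, 5)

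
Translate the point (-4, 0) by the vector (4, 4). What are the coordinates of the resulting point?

Translation by (4, 4) (homogeneous matrix [[1, 0, 4], [0, 1, 4], [0, 0, 1]]):
x' = -4 + 4 = 0
y' = 0 + 4 = 4
Result: (0, 4)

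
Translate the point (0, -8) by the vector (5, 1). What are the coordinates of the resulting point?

Translation by (5, 1) (homogeneous matrix [[1, 0, 5], [0, 1, 1], [0, 0, 1]]):
x' = 0 + 5 = 5
y' = -8 + 1 = -7
Result: (5, -7)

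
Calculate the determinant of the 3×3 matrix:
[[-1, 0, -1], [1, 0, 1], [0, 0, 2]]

Expansion along first row:
det = -1·det([[0,1],[0,2]]) - 0·det([[1,1],[0,2]]) + -1·det([[1,0],[0,0]])
    = -1·(0·2 - 1·0) - 0·(1·2 - 1·0) + -1·(1·0 - 0·0)
    = -1·0 - 0·2 + -1·0
    = 0 + 0 + 0 = 0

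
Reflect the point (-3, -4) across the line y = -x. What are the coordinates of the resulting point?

Reflection across line y = -x: (-3, -4) → (4, 3)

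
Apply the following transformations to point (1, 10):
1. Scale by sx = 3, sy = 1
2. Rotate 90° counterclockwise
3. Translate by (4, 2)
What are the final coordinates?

Step 1: Scale → (3, 10)
Step 2: Rotate 90° → (-10, 3)
Step 3: Translate → (-6, 5)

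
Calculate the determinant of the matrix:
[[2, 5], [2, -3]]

For a 2×2 matrix [[a, b], [c, d]], det = ad - bc
det = (2)(-3) - (5)(2) = -6 - 10 = -16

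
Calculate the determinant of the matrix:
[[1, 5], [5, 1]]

For a 2×2 matrix [[a, b], [c, d]], det = ad - bc
det = (1)(1) - (5)(5) = 1 - 25 = -24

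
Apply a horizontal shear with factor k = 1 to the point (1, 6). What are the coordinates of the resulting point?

Shear matrix for horizontal shear with factor k = 1:
[[1, 1], [0, 1]]
Result: (1, 6) → (7, 6)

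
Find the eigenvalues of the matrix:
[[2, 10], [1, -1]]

Characteristic equation: det(A - λI) = 0
λ² - (trace)λ + (det) = 0
trace = 2 + -1 = 1, det = (2)(-1) - (10)(1) = -12
λ² - (1)λ + (-12) = 0
λ = (1 ± √((1)² - 4·(-12))) / 2 = (1 ± √49) / 2
Solving: λ = -3, 4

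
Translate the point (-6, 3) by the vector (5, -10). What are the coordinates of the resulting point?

Translation by (5, -10) (homogeneous matrix [[1, 0, 5], [0, 1, -10], [0, 0, 1]]):
x' = -6 + 5 = -1
y' = 3 + -10 = -7
Result: (-1, -7)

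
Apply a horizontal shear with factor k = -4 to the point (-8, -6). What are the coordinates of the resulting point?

Shear matrix for horizontal shear with factor k = -4:
[[1, -4], [0, 1]]
Result: (-8, -6) → (16, -6)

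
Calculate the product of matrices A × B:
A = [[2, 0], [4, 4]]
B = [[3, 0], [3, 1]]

Matrix multiplication:
C[0][0] = 2×3 + 0×3 = 6
C[0][1] = 2×0 + 0×1 = 0
C[1][0] = 4×3 + 4×3 = 24
C[1][1] = 4×0 + 4×1 = 4
Result: [[6, 0], [24, 4]]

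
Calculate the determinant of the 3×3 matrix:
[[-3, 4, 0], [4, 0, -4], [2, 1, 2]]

Expansion along first row:
det = -3·det([[0,-4],[1,2]]) - 4·det([[4,-4],[2,2]]) + 0·det([[4,0],[2,1]])
    = -3·(0·2 - -4·1) - 4·(4·2 - -4·2) + 0·(4·1 - 0·2)
    = -3·4 - 4·16 + 0·4
    = -12 + -64 + 0 = -76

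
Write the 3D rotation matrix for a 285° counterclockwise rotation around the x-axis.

Rotation matrix for counterclockwise 285° around x-axis:
cos(285°) = 0.2588, sin(285°) = -0.9659
Result: [[1, 0, 0], [0, 0.2588, 0.9659], [0, -0.9659, 0.2588]]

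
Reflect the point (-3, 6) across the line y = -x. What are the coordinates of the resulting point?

Reflection across line y = -x: (-3, 6) → (-6, 3)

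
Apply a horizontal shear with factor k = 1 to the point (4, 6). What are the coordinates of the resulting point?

Shear matrix for horizontal shear with factor k = 1:
[[1, 1], [0, 1]]
Result: (4, 6) → (10, 6)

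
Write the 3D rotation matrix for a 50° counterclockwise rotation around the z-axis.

Rotation matrix for counterclockwise 50° around z-axis:
cos(50°) = 0.6428, sin(50°) = 0.7660
Result: [[0.6428, -0.7660, 0], [0.7660, 0.6428, 0], [0, 0, 1]]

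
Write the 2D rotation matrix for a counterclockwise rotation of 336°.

Rotation matrix formula: [[cos θ, -sin θ], [sin θ, cos θ]]
For θ = 336°:
cos(336°) = 0.9135
sin(336°) = -0.4067
Result: [[0.9135, 0.4067], [-0.4067, 0.9135]]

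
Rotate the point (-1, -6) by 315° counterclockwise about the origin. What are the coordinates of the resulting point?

Rotation matrix for 315°: [[cos 315°, -sin 315°], [sin 315°, cos 315°]] ≈ [[0.707107, 0.707107], [-0.707107, 0.707107]]
[[0.707107, 0.707107], [-0.707107, 0.707107]] × [-1, -6]ᵀ ≈ [-4.9497, -3.5355]ᵀ
Result: (-4.9497, -3.5355)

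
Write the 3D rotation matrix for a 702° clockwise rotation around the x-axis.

Rotation matrix for clockwise 702° around x-axis:
A clockwise rotation by 702° is a counterclockwise rotation by -702°.
cos(-702°) = 0.9511, sin(-702°) = 0.3090
Result: [[1, 0, 0], [0, 0.9511, -0.3090], [0, 0.3090, 0.9511]]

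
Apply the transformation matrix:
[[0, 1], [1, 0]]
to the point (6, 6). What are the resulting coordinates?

Matrix multiplication:
[[0, 1], [1, 0]] × [6, 6]ᵀ
= [(0)(6) + (1)(6), (1)(6) + (0)(6)]ᵀ
= [6, 6]ᵀ
Result: (6, 6)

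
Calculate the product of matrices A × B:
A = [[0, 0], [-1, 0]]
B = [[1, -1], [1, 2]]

Matrix multiplication:
C[0][0] = 0×1 + 0×1 = 0
C[0][1] = 0×-1 + 0×2 = 0
C[1][0] = -1×1 + 0×1 = -1
C[1][1] = -1×-1 + 0×2 = 1
Result: [[0, 0], [-1, 1]]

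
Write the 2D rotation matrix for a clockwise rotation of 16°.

Rotation matrix formula: [[cos θ, -sin θ], [sin θ, cos θ]]
A clockwise rotation by 16° is equivalent to a counterclockwise rotation by -16°.
For θ = -16°:
cos(-16°) = 0.9613
sin(-16°) = -0.2756
Result: [[0.9613, 0.2756], [-0.2756, 0.9613]]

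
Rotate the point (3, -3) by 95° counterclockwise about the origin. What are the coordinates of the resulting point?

Rotation matrix for 95°: [[cos 95°, -sin 95°], [sin 95°, cos 95°]] ≈ [[-0.087156, -0.996195], [0.996195, -0.087156]]
[[-0.087156, -0.996195], [0.996195, -0.087156]] × [3, -3]ᵀ ≈ [2.7271, 3.2501]ᵀ
Result: (2.7271, 3.2501)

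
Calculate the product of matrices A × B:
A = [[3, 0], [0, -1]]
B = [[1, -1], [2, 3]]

Matrix multiplication:
C[0][0] = 3×1 + 0×2 = 3
C[0][1] = 3×-1 + 0×3 = -3
C[1][0] = 0×1 + -1×2 = -2
C[1][1] = 0×-1 + -1×3 = -3
Result: [[3, -3], [-2, -3]]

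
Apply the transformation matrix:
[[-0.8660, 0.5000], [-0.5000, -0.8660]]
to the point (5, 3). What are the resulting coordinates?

Matrix multiplication:
[[-0.8660, 0.5000], [-0.5000, -0.8660]] × [5, 3]ᵀ
= [(-0.8660)(5) + (0.5000)(3), (-0.5000)(5) + (-0.8660)(3)]ᵀ
= [-2.8300, -5.0980]ᵀ
Result: (-2.8300, -5.0980)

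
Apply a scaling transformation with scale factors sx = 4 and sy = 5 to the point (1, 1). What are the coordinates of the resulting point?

Scaling matrix:
[[4, 0], [0, 5]]
Result: (1 × 4, 1 × 5) = (4, 5)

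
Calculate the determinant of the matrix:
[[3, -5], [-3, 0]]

For a 2×2 matrix [[a, b], [c, d]], det = ad - bc
det = (3)(0) - (-5)(-3) = 0 - 15 = -15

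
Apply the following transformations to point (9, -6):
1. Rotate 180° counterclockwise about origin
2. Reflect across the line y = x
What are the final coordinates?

Step 1: Rotate 180° → (-9, 6)
Step 2: Reflect across line y = x → (6, -9)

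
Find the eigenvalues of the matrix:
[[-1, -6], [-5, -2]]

Characteristic equation: det(A - λI) = 0
λ² - (trace)λ + (det) = 0
trace = -1 + -2 = -3, det = (-1)(-2) - (-6)(-5) = -28
λ² - (-3)λ + (-28) = 0
λ = (-3 ± √((-3)² - 4·(-28))) / 2 = (-3 ± √121) / 2
Solving: λ = -7, 4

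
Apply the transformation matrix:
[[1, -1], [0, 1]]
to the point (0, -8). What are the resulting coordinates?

Matrix multiplication:
[[1, -1], [0, 1]] × [0, -8]ᵀ
= [(1)(0) + (-1)(-8), (0)(0) + (1)(-8)]ᵀ
= [8, -8]ᵀ
Result: (8, -8)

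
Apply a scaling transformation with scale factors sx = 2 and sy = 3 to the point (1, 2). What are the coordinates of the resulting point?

Scaling matrix:
[[2, 0], [0, 3]]
Result: (1 × 2, 2 × 3) = (2, 6)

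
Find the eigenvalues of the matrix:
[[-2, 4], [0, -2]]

Characteristic equation: det(A - λI) = 0
λ² - (trace)λ + (det) = 0
trace = -2 + -2 = -4, det = (-2)(-2) - (4)(0) = 4
λ² - (-4)λ + (4) = 0
λ = (-4 ± √((-4)² - 4·(4))) / 2 = (-4 ± √0) / 2
Solving: λ = -2, -2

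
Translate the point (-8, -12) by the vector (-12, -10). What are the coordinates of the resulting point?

Translation by (-12, -10) (homogeneous matrix [[1, 0, -12], [0, 1, -10], [0, 0, 1]]):
x' = -8 + -12 = -20
y' = -12 + -10 = -22
Result: (-20, -22)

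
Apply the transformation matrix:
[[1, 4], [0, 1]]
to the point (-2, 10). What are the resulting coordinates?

Matrix multiplication:
[[1, 4], [0, 1]] × [-2, 10]ᵀ
= [(1)(-2) + (4)(10), (0)(-2) + (1)(10)]ᵀ
= [38, 10]ᵀ
Result: (38, 10)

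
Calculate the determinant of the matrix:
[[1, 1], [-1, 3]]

For a 2×2 matrix [[a, b], [c, d]], det = ad - bc
det = (1)(3) - (1)(-1) = 3 - -1 = 4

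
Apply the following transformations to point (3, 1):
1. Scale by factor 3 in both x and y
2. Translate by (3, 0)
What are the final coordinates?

Step 1: Scale (3, 1) by 3 → (9, 3)
Step 2: Translate by (3, 0) → (12, 3)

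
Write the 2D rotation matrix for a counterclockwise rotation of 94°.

Rotation matrix formula: [[cos θ, -sin θ], [sin θ, cos θ]]
For θ = 94°:
cos(94°) = -0.0698
sin(94°) = 0.9976
Result: [[-0.0698, -0.9976], [0.9976, -0.0698]]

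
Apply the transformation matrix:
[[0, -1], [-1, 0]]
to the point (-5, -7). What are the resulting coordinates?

Matrix multiplication:
[[0, -1], [-1, 0]] × [-5, -7]ᵀ
= [(0)(-5) + (-1)(-7), (-1)(-5) + (0)(-7)]ᵀ
= [7, 5]ᵀ
Result: (7, 5)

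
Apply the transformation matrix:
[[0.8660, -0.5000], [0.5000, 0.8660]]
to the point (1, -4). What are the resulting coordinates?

Matrix multiplication:
[[0.8660, -0.5000], [0.5000, 0.8660]] × [1, -4]ᵀ
= [(0.8660)(1) + (-0.5000)(-4), (0.5000)(1) + (0.8660)(-4)]ᵀ
= [2.8660, -2.9640]ᵀ
Result: (2.8660, -2.9640)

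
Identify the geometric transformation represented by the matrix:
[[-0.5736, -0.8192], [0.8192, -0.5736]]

This matrix represents: rotation by 125° counterclockwise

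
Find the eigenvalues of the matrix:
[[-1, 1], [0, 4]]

Characteristic equation: det(A - λI) = 0
λ² - (trace)λ + (det) = 0
trace = -1 + 4 = 3, det = (-1)(4) - (1)(0) = -4
λ² - (3)λ + (-4) = 0
λ = (3 ± √((3)² - 4·(-4))) / 2 = (3 ± √25) / 2
Solving: λ = -1, 4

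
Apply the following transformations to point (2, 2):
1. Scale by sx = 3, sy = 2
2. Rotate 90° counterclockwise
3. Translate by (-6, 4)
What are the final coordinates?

Step 1: Scale → (6, 4)
Step 2: Rotate 90° → (-4, 6)
Step 3: Translate → (-10, 10)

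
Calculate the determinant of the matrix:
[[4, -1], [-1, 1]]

For a 2×2 matrix [[a, b], [c, d]], det = ad - bc
det = (4)(1) - (-1)(-1) = 4 - 1 = 3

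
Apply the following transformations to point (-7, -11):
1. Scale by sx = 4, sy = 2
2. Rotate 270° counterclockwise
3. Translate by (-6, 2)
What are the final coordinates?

Step 1: Scale → (-28, -22)
Step 2: Rotate 270° → (-22, 28)
Step 3: Translate → (-28, 30)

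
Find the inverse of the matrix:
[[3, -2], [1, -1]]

For [[a,b],[c,d]], inverse = (1/det)·[[d,-b],[-c,a]]
det = (3)(-1) - (-2)(1) = -3 - -2 = -1
Inverse = (1/-1)·[[-1, 2], [-1, 3]]
= [[1, -2], [1, -3]]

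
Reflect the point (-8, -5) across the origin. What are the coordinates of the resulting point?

Reflection across origin: (-8, -5) → (8, 5)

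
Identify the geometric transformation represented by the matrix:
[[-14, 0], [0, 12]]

This matrix represents: non-uniform scaling by sx = -14, sy = 12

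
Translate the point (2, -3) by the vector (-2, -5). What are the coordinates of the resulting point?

Translation by (-2, -5) (homogeneous matrix [[1, 0, -2], [0, 1, -5], [0, 0, 1]]):
x' = 2 + -2 = 0
y' = -3 + -5 = -8
Result: (0, -8)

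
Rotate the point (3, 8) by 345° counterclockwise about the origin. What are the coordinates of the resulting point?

Rotation matrix for 345°: [[cos 345°, -sin 345°], [sin 345°, cos 345°]] ≈ [[0.965926, 0.258819], [-0.258819, 0.965926]]
[[0.965926, 0.258819], [-0.258819, 0.965926]] × [3, 8]ᵀ ≈ [4.9683, 6.9509]ᵀ
Result: (4.9683, 6.9509)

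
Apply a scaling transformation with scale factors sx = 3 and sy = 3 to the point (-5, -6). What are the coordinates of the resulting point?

Scaling matrix:
[[3, 0], [0, 3]]
Result: (-5 × 3, -6 × 3) = (-15, -18)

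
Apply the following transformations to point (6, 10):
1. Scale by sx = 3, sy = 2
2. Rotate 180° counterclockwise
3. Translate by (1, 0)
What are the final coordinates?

Step 1: Scale → (18, 20)
Step 2: Rotate 180° → (-18, -20)
Step 3: Translate → (-17, -20)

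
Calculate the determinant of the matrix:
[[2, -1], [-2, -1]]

For a 2×2 matrix [[a, b], [c, d]], det = ad - bc
det = (2)(-1) - (-1)(-2) = -2 - 2 = -4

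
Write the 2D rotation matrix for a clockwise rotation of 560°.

Rotation matrix formula: [[cos θ, -sin θ], [sin θ, cos θ]]
A clockwise rotation by 560° is equivalent to a counterclockwise rotation by -560°.
For θ = -560°:
cos(-560°) = -0.9397
sin(-560°) = 0.3420
Result: [[-0.9397, -0.3420], [0.3420, -0.9397]]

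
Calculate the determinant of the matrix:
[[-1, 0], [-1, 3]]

For a 2×2 matrix [[a, b], [c, d]], det = ad - bc
det = (-1)(3) - (0)(-1) = -3 - 0 = -3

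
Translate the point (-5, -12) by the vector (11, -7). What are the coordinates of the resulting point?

Translation by (11, -7) (homogeneous matrix [[1, 0, 11], [0, 1, -7], [0, 0, 1]]):
x' = -5 + 11 = 6
y' = -12 + -7 = -19
Result: (6, -19)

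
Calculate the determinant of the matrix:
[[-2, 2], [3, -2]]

For a 2×2 matrix [[a, b], [c, d]], det = ad - bc
det = (-2)(-2) - (2)(3) = 4 - 6 = -2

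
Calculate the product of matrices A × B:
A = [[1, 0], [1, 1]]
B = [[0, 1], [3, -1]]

Matrix multiplication:
C[0][0] = 1×0 + 0×3 = 0
C[0][1] = 1×1 + 0×-1 = 1
C[1][0] = 1×0 + 1×3 = 3
C[1][1] = 1×1 + 1×-1 = 0
Result: [[0, 1], [3, 0]]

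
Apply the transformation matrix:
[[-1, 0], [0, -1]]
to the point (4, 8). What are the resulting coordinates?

Matrix multiplication:
[[-1, 0], [0, -1]] × [4, 8]ᵀ
= [(-1)(4) + (0)(8), (0)(4) + (-1)(8)]ᵀ
= [-4, -8]ᵀ
Result: (-4, -8)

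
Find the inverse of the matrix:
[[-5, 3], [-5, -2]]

For [[a,b],[c,d]], inverse = (1/det)·[[d,-b],[-c,a]]
det = (-5)(-2) - (3)(-5) = 10 - -15 = 25
Inverse = (1/25)·[[-2, -3], [5, -5]]
= [[-2/25, -3/25], [1/5, -1/5]]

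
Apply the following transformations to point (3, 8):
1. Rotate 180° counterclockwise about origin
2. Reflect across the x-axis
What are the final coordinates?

Step 1: Rotate 180° → (-3, -8)
Step 2: Reflect across x-axis → (-3, 8)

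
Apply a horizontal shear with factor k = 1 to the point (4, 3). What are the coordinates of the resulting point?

Shear matrix for horizontal shear with factor k = 1:
[[1, 1], [0, 1]]
Result: (4, 3) → (7, 3)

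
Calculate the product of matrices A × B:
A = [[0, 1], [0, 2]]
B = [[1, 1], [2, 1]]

Matrix multiplication:
C[0][0] = 0×1 + 1×2 = 2
C[0][1] = 0×1 + 1×1 = 1
C[1][0] = 0×1 + 2×2 = 4
C[1][1] = 0×1 + 2×1 = 2
Result: [[2, 1], [4, 2]]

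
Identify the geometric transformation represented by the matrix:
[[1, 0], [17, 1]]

This matrix represents: vertical shear with factor 17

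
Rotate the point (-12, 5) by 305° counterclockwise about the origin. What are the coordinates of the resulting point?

Rotation matrix for 305°: [[cos 305°, -sin 305°], [sin 305°, cos 305°]] ≈ [[0.573576, 0.819152], [-0.819152, 0.573576]]
[[0.573576, 0.819152], [-0.819152, 0.573576]] × [-12, 5]ᵀ ≈ [-2.7872, 12.6977]ᵀ
Result: (-2.7872, 12.6977)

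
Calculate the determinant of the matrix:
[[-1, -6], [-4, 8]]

For a 2×2 matrix [[a, b], [c, d]], det = ad - bc
det = (-1)(8) - (-6)(-4) = -8 - 24 = -32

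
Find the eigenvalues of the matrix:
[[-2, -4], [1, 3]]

Characteristic equation: det(A - λI) = 0
λ² - (trace)λ + (det) = 0
trace = -2 + 3 = 1, det = (-2)(3) - (-4)(1) = -2
λ² - (1)λ + (-2) = 0
λ = (1 ± √((1)² - 4·(-2))) / 2 = (1 ± √9) / 2
Solving: λ = -1, 2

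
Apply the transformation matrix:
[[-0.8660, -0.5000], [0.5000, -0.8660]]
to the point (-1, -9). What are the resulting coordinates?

Matrix multiplication:
[[-0.8660, -0.5000], [0.5000, -0.8660]] × [-1, -9]ᵀ
= [(-0.8660)(-1) + (-0.5000)(-9), (0.5000)(-1) + (-0.8660)(-9)]ᵀ
= [5.3660, 7.2940]ᵀ
Result: (5.3660, 7.2940)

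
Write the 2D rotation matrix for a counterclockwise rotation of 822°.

Rotation matrix formula: [[cos θ, -sin θ], [sin θ, cos θ]]
For θ = 822°:
cos(822°) = -0.2079
sin(822°) = 0.9781
Result: [[-0.2079, -0.9781], [0.9781, -0.2079]]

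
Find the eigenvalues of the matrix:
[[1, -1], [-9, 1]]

Characteristic equation: det(A - λI) = 0
λ² - (trace)λ + (det) = 0
trace = 1 + 1 = 2, det = (1)(1) - (-1)(-9) = -8
λ² - (2)λ + (-8) = 0
λ = (2 ± √((2)² - 4·(-8))) / 2 = (2 ± √36) / 2
Solving: λ = -2, 4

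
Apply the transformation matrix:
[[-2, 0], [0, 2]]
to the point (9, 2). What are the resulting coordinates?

Matrix multiplication:
[[-2, 0], [0, 2]] × [9, 2]ᵀ
= [(-2)(9) + (0)(2), (0)(9) + (2)(2)]ᵀ
= [-18, 4]ᵀ
Result: (-18, 4)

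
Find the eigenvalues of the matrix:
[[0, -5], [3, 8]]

Characteristic equation: det(A - λI) = 0
λ² - (trace)λ + (det) = 0
trace = 0 + 8 = 8, det = (0)(8) - (-5)(3) = 15
λ² - (8)λ + (15) = 0
λ = (8 ± √((8)² - 4·(15))) / 2 = (8 ± √4) / 2
Solving: λ = 3, 5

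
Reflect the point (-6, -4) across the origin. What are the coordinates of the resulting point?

Reflection across origin: (-6, -4) → (6, 4)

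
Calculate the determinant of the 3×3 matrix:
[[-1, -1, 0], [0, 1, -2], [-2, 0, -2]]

Expansion along first row:
det = -1·det([[1,-2],[0,-2]]) - -1·det([[0,-2],[-2,-2]]) + 0·det([[0,1],[-2,0]])
    = -1·(1·-2 - -2·0) - -1·(0·-2 - -2·-2) + 0·(0·0 - 1·-2)
    = -1·-2 - -1·-4 + 0·2
    = 2 + -4 + 0 = -2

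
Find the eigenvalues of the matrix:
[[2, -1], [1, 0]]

Characteristic equation: det(A - λI) = 0
λ² - (trace)λ + (det) = 0
trace = 2 + 0 = 2, det = (2)(0) - (-1)(1) = 1
λ² - (2)λ + (1) = 0
λ = (2 ± √((2)² - 4·(1))) / 2 = (2 ± √0) / 2
Solving: λ = 1, 1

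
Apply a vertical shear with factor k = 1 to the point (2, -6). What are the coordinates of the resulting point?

Shear matrix for vertical shear with factor k = 1:
[[1, 0], [1, 1]]
Result: (2, -6) → (2, -4)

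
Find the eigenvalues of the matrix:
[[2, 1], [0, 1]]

Characteristic equation: det(A - λI) = 0
λ² - (trace)λ + (det) = 0
trace = 2 + 1 = 3, det = (2)(1) - (1)(0) = 2
λ² - (3)λ + (2) = 0
λ = (3 ± √((3)² - 4·(2))) / 2 = (3 ± √1) / 2
Solving: λ = 1, 2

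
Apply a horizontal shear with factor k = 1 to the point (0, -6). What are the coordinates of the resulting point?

Shear matrix for horizontal shear with factor k = 1:
[[1, 1], [0, 1]]
Result: (0, -6) → (-6, -6)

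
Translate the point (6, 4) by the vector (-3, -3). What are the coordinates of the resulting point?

Translation by (-3, -3) (homogeneous matrix [[1, 0, -3], [0, 1, -3], [0, 0, 1]]):
x' = 6 + -3 = 3
y' = 4 + -3 = 1
Result: (3, 1)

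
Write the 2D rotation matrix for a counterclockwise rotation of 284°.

Rotation matrix formula: [[cos θ, -sin θ], [sin θ, cos θ]]
For θ = 284°:
cos(284°) = 0.2419
sin(284°) = -0.9703
Result: [[0.2419, 0.9703], [-0.9703, 0.2419]]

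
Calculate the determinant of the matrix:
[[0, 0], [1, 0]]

For a 2×2 matrix [[a, b], [c, d]], det = ad - bc
det = (0)(0) - (0)(1) = 0 - 0 = 0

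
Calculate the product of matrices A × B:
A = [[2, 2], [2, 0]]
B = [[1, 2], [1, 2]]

Matrix multiplication:
C[0][0] = 2×1 + 2×1 = 4
C[0][1] = 2×2 + 2×2 = 8
C[1][0] = 2×1 + 0×1 = 2
C[1][1] = 2×2 + 0×2 = 4
Result: [[4, 8], [2, 4]]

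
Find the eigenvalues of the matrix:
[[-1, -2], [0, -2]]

Characteristic equation: det(A - λI) = 0
λ² - (trace)λ + (det) = 0
trace = -1 + -2 = -3, det = (-1)(-2) - (-2)(0) = 2
λ² - (-3)λ + (2) = 0
λ = (-3 ± √((-3)² - 4·(2))) / 2 = (-3 ± √1) / 2
Solving: λ = -2, -1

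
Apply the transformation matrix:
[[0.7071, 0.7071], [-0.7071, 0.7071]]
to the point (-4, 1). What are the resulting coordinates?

Matrix multiplication:
[[0.7071, 0.7071], [-0.7071, 0.7071]] × [-4, 1]ᵀ
= [(0.7071)(-4) + (0.7071)(1), (-0.7071)(-4) + (0.7071)(1)]ᵀ
= [-2.1213, 3.5355]ᵀ
Result: (-2.1213, 3.5355)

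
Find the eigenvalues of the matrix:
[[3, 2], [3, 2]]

Characteristic equation: det(A - λI) = 0
λ² - (trace)λ + (det) = 0
trace = 3 + 2 = 5, det = (3)(2) - (2)(3) = 0
λ² - (5)λ + (0) = 0
λ = (5 ± √((5)² - 4·(0))) / 2 = (5 ± √25) / 2
Solving: λ = 0, 5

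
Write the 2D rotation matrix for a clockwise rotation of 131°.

Rotation matrix formula: [[cos θ, -sin θ], [sin θ, cos θ]]
A clockwise rotation by 131° is equivalent to a counterclockwise rotation by -131°.
For θ = -131°:
cos(-131°) = -0.6561
sin(-131°) = -0.7547
Result: [[-0.6561, 0.7547], [-0.7547, -0.6561]]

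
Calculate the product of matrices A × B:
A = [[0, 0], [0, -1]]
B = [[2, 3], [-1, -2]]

Matrix multiplication:
C[0][0] = 0×2 + 0×-1 = 0
C[0][1] = 0×3 + 0×-2 = 0
C[1][0] = 0×2 + -1×-1 = 1
C[1][1] = 0×3 + -1×-2 = 2
Result: [[0, 0], [1, 2]]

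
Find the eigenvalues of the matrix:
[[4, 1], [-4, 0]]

Characteristic equation: det(A - λI) = 0
λ² - (trace)λ + (det) = 0
trace = 4 + 0 = 4, det = (4)(0) - (1)(-4) = 4
λ² - (4)λ + (4) = 0
λ = (4 ± √((4)² - 4·(4))) / 2 = (4 ± √0) / 2
Solving: λ = 2, 2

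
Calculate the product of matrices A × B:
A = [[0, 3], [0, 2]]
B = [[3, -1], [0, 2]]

Matrix multiplication:
C[0][0] = 0×3 + 3×0 = 0
C[0][1] = 0×-1 + 3×2 = 6
C[1][0] = 0×3 + 2×0 = 0
C[1][1] = 0×-1 + 2×2 = 4
Result: [[0, 6], [0, 4]]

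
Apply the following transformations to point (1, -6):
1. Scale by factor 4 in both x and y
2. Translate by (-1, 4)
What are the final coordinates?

Step 1: Scale (1, -6) by 4 → (4, -24)
Step 2: Translate by (-1, 4) → (3, -20)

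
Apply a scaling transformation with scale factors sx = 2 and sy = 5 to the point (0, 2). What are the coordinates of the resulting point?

Scaling matrix:
[[2, 0], [0, 5]]
Result: (0 × 2, 2 × 5) = (0, 10)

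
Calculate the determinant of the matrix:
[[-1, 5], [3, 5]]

For a 2×2 matrix [[a, b], [c, d]], det = ad - bc
det = (-1)(5) - (5)(3) = -5 - 15 = -20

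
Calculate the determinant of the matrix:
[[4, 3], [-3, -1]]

For a 2×2 matrix [[a, b], [c, d]], det = ad - bc
det = (4)(-1) - (3)(-3) = -4 - -9 = 5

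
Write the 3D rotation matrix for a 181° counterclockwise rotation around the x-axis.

Rotation matrix for counterclockwise 181° around x-axis:
cos(181°) = -0.9998, sin(181°) = -0.0175
Result: [[1, 0, 0], [0, -0.9998, 0.0175], [0, -0.0175, -0.9998]]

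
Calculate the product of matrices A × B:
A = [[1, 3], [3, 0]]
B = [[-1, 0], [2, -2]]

Matrix multiplication:
C[0][0] = 1×-1 + 3×2 = 5
C[0][1] = 1×0 + 3×-2 = -6
C[1][0] = 3×-1 + 0×2 = -3
C[1][1] = 3×0 + 0×-2 = 0
Result: [[5, -6], [-3, 0]]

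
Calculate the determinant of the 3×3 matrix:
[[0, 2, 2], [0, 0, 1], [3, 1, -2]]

Expansion along first row:
det = 0·det([[0,1],[1,-2]]) - 2·det([[0,1],[3,-2]]) + 2·det([[0,0],[3,1]])
    = 0·(0·-2 - 1·1) - 2·(0·-2 - 1·3) + 2·(0·1 - 0·3)
    = 0·-1 - 2·-3 + 2·0
    = 0 + 6 + 0 = 6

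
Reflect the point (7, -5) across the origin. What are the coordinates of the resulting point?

Reflection across origin: (7, -5) → (-7, 5)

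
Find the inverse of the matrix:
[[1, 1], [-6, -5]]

For [[a,b],[c,d]], inverse = (1/det)·[[d,-b],[-c,a]]
det = (1)(-5) - (1)(-6) = -5 - -6 = 1
Inverse = [[-5, -1], [6, 1]]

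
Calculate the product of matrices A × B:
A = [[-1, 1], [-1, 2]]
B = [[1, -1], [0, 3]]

Matrix multiplication:
C[0][0] = -1×1 + 1×0 = -1
C[0][1] = -1×-1 + 1×3 = 4
C[1][0] = -1×1 + 2×0 = -1
C[1][1] = -1×-1 + 2×3 = 7
Result: [[-1, 4], [-1, 7]]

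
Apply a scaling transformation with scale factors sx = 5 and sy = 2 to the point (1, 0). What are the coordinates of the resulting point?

Scaling matrix:
[[5, 0], [0, 2]]
Result: (1 × 5, 0 × 2) = (5, 0)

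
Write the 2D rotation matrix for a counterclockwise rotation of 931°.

Rotation matrix formula: [[cos θ, -sin θ], [sin θ, cos θ]]
For θ = 931°:
cos(931°) = -0.8572
sin(931°) = -0.5150
Result: [[-0.8572, 0.5150], [-0.5150, -0.8572]]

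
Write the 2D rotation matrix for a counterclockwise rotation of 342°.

Rotation matrix formula: [[cos θ, -sin θ], [sin θ, cos θ]]
For θ = 342°:
cos(342°) = 0.9511
sin(342°) = -0.3090
Result: [[0.9511, 0.3090], [-0.3090, 0.9511]]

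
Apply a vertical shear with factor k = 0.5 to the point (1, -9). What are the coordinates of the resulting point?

Shear matrix for vertical shear with factor k = 0.5:
[[1, 0], [0.50, 1]]
Result: (1, -9) → (1, -8.5)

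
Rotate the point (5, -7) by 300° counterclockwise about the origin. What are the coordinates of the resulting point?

Rotation matrix for 300°: [[cos 300°, -sin 300°], [sin 300°, cos 300°]] ≈ [[0.500000, 0.866025], [-0.866025, 0.500000]]
[[0.500000, 0.866025], [-0.866025, 0.500000]] × [5, -7]ᵀ ≈ [-3.5622, -7.8301]ᵀ
Result: (-3.5622, -7.8301)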